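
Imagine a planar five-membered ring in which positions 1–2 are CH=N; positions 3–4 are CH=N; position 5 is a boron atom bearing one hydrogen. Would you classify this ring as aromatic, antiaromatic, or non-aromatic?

Antiaromatic

All ring atoms are sp² and supply a p orbital to the ring (each doubly-bonded ring atom is sp² with one p-orbital electron; each sp² =N– keeps its lone pair in-plane and puts one electron into the π system; the boron has an empty p orbital); the conjugation is uninterrupted.
Counting π electrons: 2 × 2 = 4 from the double-bond units + 0 from the BH atom = 4.
4 is a 4n count (n = 1), so the planar conjugated ring is antiaromatic.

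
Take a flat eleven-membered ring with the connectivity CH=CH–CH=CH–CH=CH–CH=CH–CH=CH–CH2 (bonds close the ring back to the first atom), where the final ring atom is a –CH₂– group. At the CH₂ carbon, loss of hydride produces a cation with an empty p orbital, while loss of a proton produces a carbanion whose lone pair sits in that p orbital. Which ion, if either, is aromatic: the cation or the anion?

The cation

Both ions have a continuous loop of p orbitals — each ring atom is sp².
Cation: 5 × 2 + 0 = 10 π electrons → 4(2)+2, aromatic.
Anion: 5 × 2 + 2 = 12 π electrons → 4(3), antiaromatic.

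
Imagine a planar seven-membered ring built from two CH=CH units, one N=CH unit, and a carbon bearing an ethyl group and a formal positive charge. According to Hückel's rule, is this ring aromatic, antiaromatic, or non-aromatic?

Every ring atom contributes a p orbital perpendicular to the ring (the double-bond atoms are sp², each contributing one p electron; each =N– nitrogen is pyridine-type (lone pair in the sp² plane, one electron in the p orbital); the carbocation has an empty p orbital), so the π system is cyclic and fully conjugated.
Counting π electrons: 3 × 2 = 6 from the double-bond units + 0 from the C(ethyl)(+) atom = 6.
With 6 π electrons (n = 1), the Hückel 4n+2 condition holds.

Aromatic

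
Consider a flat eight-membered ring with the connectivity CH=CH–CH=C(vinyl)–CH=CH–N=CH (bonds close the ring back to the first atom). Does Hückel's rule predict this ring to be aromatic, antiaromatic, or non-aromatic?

Antiaromatic

All ring atoms are sp² and supply a p orbital to the ring (each doubly-bonded ring atom is sp² with one p-orbital electron; each sp² =N– keeps its lone pair in-plane and puts one electron into the π system); the conjugation is uninterrupted.
π-electron count: 4 × 2 = 8 from the 4 double-bond units.
8 = 4(2); a planar, fully conjugated 4n system is antiaromatic.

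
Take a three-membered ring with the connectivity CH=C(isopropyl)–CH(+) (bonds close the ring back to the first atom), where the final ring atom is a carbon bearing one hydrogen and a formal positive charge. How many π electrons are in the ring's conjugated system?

Check conjugation: every atom in a ring double bond is sp² and brings one electron to the p orbital; the carbocation has an empty p orbital — every position has a p orbital, so the cyclic π system is continuous.
π-electron count: 1 × 2 = 2 from the double-bond unit + 0 from the CH(+) atom = 2.

2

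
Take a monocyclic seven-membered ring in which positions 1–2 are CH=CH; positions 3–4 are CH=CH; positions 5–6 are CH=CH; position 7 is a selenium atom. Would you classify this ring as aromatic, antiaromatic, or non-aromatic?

Every ring atom contributes a p orbital perpendicular to the ring (each doubly-bonded ring atom is sp² with one p-orbital electron; the selenium donates one lone pair from its p orbital), so the π system is cyclic and fully conjugated.
π-electron count: 3 × 2 = 6 from the double-bond units + 2 from the Se atom = 8.
8 = 4(2); a planar, fully conjugated 4n system is antiaromatic.

Antiaromatic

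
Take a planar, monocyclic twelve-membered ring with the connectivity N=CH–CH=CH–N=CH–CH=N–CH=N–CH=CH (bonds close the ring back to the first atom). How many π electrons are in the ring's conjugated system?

12

Every ring atom contributes a p orbital perpendicular to the ring (the double-bond atoms are sp², each contributing one p electron; each sp² =N– keeps its lone pair in-plane and puts one electron into the π system), so the π system is cyclic and fully conjugated.
Adding the contributions, 6 × 2 = 12 from the 6 double-bond units.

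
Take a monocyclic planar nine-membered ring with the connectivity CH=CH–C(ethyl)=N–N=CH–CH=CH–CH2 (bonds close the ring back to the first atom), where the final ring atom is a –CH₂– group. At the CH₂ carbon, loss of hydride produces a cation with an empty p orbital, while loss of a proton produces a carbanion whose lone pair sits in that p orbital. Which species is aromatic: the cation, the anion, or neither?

In either ion the ring is fully conjugated: every atom, including the new sp² carbon, supplies a p orbital.
Cation: 4 × 2 + 0 = 8 π electrons → 4(2), antiaromatic.
Anion: 4 × 2 + 2 = 10 π electrons → 4(2)+2, aromatic.

The anion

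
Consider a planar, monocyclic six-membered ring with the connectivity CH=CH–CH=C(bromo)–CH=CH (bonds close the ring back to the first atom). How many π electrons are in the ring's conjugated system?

6

Check conjugation: each doubly-bonded ring atom is sp² with one p-orbital electron — every position has a p orbital, so the cyclic π system is continuous.
π-electron count: 3 × 2 = 6 from the 3 double-bond units.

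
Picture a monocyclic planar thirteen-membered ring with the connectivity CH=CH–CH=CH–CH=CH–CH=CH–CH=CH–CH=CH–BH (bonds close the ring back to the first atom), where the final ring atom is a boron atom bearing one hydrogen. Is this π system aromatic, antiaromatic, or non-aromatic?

Antiaromatic

Every ring atom contributes a p orbital perpendicular to the ring (every atom in a ring double bond is sp² and brings one electron to the p orbital; the boron has an empty p orbital), so the π system is cyclic and fully conjugated.
Adding the contributions, 6 × 2 = 12 from the double-bond units + 0 from the BH atom = 12.
With 12 = 4·3 π electrons, Hückel's rule classifies the planar ring as antiaromatic.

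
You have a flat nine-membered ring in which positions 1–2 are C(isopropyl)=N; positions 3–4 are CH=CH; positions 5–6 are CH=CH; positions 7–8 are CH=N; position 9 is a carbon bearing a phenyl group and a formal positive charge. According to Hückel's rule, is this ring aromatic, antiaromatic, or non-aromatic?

Antiaromatic

Every ring atom contributes a p orbital perpendicular to the ring (each doubly-bonded ring atom is sp² with one p-orbital electron; the doubly-bonded nitrogens are pyridine-type — their lone pairs lie in the ring plane, leaving one electron in the p orbital; the carbocation has an empty p orbital), so the π system is cyclic and fully conjugated.
Adding the contributions, 4 × 2 = 8 from the double-bond units + 0 from the C(phenyl)(+) atom = 8.
8 = 4(2); a planar, fully conjugated 4n system is antiaromatic.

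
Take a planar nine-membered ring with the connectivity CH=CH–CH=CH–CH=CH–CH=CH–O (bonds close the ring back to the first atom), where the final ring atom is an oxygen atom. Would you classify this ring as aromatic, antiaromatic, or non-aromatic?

Aromatic

All ring atoms are sp² and supply a p orbital to the ring (each doubly-bonded ring atom is sp² with one p-orbital electron; the oxygen donates one lone pair from its p orbital); the conjugation is uninterrupted.
π-electron count: 4 × 2 = 8 from the double-bond units + 2 from the O atom = 10.
With 10 π electrons (n = 2), the Hückel 4n+2 condition holds.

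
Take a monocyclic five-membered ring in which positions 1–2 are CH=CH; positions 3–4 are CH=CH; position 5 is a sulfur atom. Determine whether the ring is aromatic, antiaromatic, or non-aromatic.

The p orbitals form a continuous loop: every atom in a ring double bond is sp² and brings one electron to the p orbital; the sulfur donates one lone pair from its p orbital. The ring is fully conjugated.
Tallying contributions gives 2 × 2 = 4 from the double-bond units + 2 from the S atom = 6.
With 6 π electrons (n = 1), the Hückel 4n+2 condition holds.
This is thiophene.

Aromatic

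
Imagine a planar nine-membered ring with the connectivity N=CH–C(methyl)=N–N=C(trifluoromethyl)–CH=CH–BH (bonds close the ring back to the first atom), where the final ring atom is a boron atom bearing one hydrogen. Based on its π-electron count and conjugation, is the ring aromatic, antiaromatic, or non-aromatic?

The p orbitals form a continuous loop: each doubly-bonded ring atom is sp² with one p-orbital electron; each =N– nitrogen is pyridine-type (lone pair in the sp² plane, one electron in the p orbital); the boron has an empty p orbital. The ring is fully conjugated.
Tallying contributions gives 4 × 2 = 8 from the double-bond units + 0 from the BH atom = 8.
8 = 4(2); a planar, fully conjugated 4n system is antiaromatic.

Antiaromatic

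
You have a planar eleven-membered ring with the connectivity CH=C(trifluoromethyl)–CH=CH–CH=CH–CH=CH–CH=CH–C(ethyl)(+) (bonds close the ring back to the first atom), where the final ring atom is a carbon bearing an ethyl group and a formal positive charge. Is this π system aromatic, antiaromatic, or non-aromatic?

Every ring atom contributes a p orbital perpendicular to the ring (every atom in a ring double bond is sp² and brings one electron to the p orbital; the carbocation has an empty p orbital), so the π system is cyclic and fully conjugated.
Counting π electrons: 5 × 2 = 10 from the double-bond units + 0 from the C(ethyl)(+) atom = 10.
10 = 4(2) + 2, which satisfies Hückel's 4n+2 rule.

Aromatic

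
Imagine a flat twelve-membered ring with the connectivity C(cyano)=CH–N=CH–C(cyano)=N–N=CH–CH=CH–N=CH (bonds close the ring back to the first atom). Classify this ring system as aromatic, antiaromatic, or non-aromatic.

Antiaromatic

All ring atoms are sp² and supply a p orbital to the ring (the double-bond atoms are sp², each contributing one p electron; each sp² =N– keeps its lone pair in-plane and puts one electron into the π system); the conjugation is uninterrupted.
Adding the contributions, 6 × 2 = 12 from the 6 double-bond units.
A 4n π count (12, n = 3) in a planar conjugated ring means antiaromatic.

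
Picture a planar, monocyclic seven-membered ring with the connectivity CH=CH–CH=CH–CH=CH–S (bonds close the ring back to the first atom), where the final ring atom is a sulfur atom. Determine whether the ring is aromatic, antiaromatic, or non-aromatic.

Every ring atom contributes a p orbital perpendicular to the ring (each doubly-bonded ring atom is sp² with one p-orbital electron; the sulfur donates one lone pair from its p orbital), so the π system is cyclic and fully conjugated.
π-electron count: 3 × 2 = 6 from the double-bond units + 2 from the S atom = 8.
With 8 = 4·2 π electrons, Hückel's rule classifies the planar ring as antiaromatic.

Antiaromatic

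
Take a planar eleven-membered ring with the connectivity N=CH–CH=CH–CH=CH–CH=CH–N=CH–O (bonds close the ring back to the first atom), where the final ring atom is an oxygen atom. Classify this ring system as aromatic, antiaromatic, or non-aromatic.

Antiaromatic

The p orbitals form a continuous loop: each doubly-bonded ring atom is sp² with one p-orbital electron; each sp² =N– keeps its lone pair in-plane and puts one electron into the π system; the oxygen donates one lone pair from its p orbital. The ring is fully conjugated.
π-electron count: 5 × 2 = 10 from the double-bond units + 2 from the O atom = 12.
12 = 4(3); a planar, fully conjugated 4n system is antiaromatic.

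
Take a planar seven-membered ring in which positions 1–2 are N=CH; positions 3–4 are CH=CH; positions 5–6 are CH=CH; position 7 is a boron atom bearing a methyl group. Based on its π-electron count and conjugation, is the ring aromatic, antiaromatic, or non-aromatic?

Aromatic

Check conjugation: each doubly-bonded ring atom is sp² with one p-orbital electron; each sp² =N– keeps its lone pair in-plane and puts one electron into the π system; the boron has an empty p orbital — every position has a p orbital, so the cyclic π system is continuous.
π-electron count: 3 × 2 = 6 from the double-bond units + 0 from the B(methyl) atom = 6.
With 6 π electrons (n = 1), the Hückel 4n+2 condition holds.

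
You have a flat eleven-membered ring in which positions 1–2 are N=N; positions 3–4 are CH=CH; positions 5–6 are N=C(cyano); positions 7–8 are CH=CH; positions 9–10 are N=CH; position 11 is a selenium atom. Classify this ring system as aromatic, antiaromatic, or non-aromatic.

All ring atoms are sp² and supply a p orbital to the ring (the double-bond atoms are sp², each contributing one p electron; each sp² =N– keeps its lone pair in-plane and puts one electron into the π system; the selenium donates one lone pair from its p orbital); the conjugation is uninterrupted.
Counting π electrons: 5 × 2 = 10 from the double-bond units + 2 from the Se atom = 12.
With 12 = 4·3 π electrons, Hückel's rule classifies the planar ring as antiaromatic.

Antiaromatic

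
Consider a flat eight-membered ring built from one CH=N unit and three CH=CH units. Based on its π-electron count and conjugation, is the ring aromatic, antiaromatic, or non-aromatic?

The p orbitals form a continuous loop: each doubly-bonded ring atom is sp² with one p-orbital electron; each sp² =N– keeps its lone pair in-plane and puts one electron into the π system. The ring is fully conjugated.
Tallying contributions gives 4 × 2 = 8 from the 4 double-bond units.
A 4n π count (8, n = 2) in a planar conjugated ring means antiaromatic.

Antiaromatic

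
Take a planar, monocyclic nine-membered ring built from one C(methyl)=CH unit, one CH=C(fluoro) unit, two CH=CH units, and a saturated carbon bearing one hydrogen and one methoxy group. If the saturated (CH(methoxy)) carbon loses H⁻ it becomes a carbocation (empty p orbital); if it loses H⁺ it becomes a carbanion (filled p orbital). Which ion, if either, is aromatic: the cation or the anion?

In either ion the ring is fully conjugated: every atom, including the new sp² carbon, supplies a p orbital.
Cation: 4 × 2 + 0 = 8 π electrons → 4(2), antiaromatic.
Anion: 4 × 2 + 2 = 10 π electrons → 4(2)+2, aromatic.

The anion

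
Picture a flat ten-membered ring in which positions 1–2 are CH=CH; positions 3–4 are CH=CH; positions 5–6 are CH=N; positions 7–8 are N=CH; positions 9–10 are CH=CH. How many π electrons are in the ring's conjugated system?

Every ring atom contributes a p orbital perpendicular to the ring (each doubly-bonded ring atom is sp² with one p-orbital electron; each sp² =N– keeps its lone pair in-plane and puts one electron into the π system), so the π system is cyclic and fully conjugated.
Counting π electrons: 5 × 2 = 10 from the 5 double-bond units.

10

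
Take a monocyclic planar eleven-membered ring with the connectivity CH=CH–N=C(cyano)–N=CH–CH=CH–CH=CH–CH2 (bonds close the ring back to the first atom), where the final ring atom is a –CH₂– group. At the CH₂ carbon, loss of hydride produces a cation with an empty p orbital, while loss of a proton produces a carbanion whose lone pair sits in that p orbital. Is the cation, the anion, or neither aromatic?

In either ion the ring is fully conjugated: every atom, including the new sp² carbon, supplies a p orbital.
Cation: 5 × 2 + 0 = 10 π electrons → 4(2)+2, aromatic.
Anion: 5 × 2 + 2 = 12 π electrons → 4(3), antiaromatic.

The cation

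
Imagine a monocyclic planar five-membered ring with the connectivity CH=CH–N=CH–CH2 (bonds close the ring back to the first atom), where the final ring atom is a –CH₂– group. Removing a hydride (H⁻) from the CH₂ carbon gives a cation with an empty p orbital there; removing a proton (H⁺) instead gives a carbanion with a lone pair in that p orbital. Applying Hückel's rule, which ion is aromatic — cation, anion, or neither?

Both ions have a continuous loop of p orbitals — each ring atom is sp².
Cation: 2 × 2 + 0 = 4 π electrons → 4(1), antiaromatic.
Anion: 2 × 2 + 2 = 6 π electrons → 4(1)+2, aromatic.

The anion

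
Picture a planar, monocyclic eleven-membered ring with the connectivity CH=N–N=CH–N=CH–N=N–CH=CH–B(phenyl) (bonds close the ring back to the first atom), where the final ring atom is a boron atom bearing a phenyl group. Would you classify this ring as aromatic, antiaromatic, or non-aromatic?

Check conjugation: the double-bond atoms are sp², each contributing one p electron; each =N– nitrogen is pyridine-type (lone pair in the sp² plane, one electron in the p orbital); the boron has an empty p orbital — every position has a p orbital, so the cyclic π system is continuous.
π-electron count: 5 × 2 = 10 from the double-bond units + 0 from the B(phenyl) atom = 10.
Since 10 = 4·2 + 2, the ring meets the 4n+2 criterion.

Aromatic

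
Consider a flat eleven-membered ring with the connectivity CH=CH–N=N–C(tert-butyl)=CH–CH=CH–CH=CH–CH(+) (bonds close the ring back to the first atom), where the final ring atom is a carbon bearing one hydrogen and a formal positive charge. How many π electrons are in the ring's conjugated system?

Check conjugation: every atom in a ring double bond is sp² and brings one electron to the p orbital; the doubly-bonded nitrogens are pyridine-type — their lone pairs lie in the ring plane, leaving one electron in the p orbital; the carbocation has an empty p orbital — every position has a p orbital, so the cyclic π system is continuous.
π-electron count: 5 × 2 = 10 from the double-bond units + 0 from the CH(+) atom = 10.

10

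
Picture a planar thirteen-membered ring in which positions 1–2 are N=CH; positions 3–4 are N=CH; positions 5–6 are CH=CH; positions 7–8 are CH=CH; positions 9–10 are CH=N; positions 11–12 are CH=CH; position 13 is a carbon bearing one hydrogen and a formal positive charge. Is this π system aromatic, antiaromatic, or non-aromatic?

Antiaromatic

The p orbitals form a continuous loop: each doubly-bonded ring atom is sp² with one p-orbital electron; each sp² =N– keeps its lone pair in-plane and puts one electron into the π system; the carbocation has an empty p orbital. The ring is fully conjugated.
π-electron count: 6 × 2 = 12 from the double-bond units + 0 from the CH(+) atom = 12.
12 = 4(3); a planar, fully conjugated 4n system is antiaromatic.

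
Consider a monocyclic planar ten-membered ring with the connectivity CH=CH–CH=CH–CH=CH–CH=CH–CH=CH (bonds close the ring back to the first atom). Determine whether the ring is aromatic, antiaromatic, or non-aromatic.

Aromatic

Check conjugation: the double-bond atoms are sp², each contributing one p electron — every position has a p orbital, so the cyclic π system is continuous.
Tallying contributions gives 5 × 2 = 10 from the 5 double-bond units.
That gives a 4n+2 count (10, n = 2).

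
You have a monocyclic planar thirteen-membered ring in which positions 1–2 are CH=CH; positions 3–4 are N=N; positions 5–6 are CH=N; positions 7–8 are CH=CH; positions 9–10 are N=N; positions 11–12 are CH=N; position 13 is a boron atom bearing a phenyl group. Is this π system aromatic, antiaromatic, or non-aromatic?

Every ring atom contributes a p orbital perpendicular to the ring (each doubly-bonded ring atom is sp² with one p-orbital electron; the doubly-bonded nitrogens are pyridine-type — their lone pairs lie in the ring plane, leaving one electron in the p orbital; the boron has an empty p orbital), so the π system is cyclic and fully conjugated.
Adding the contributions, 6 × 2 = 12 from the double-bond units + 0 from the B(phenyl) atom = 12.
12 is a 4n count (n = 3), so the planar conjugated ring is antiaromatic.

Antiaromatic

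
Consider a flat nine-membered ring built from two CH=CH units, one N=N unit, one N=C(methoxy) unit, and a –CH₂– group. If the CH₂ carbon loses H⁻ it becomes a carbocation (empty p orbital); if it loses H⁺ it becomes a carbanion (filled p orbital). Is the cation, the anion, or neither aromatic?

The anion

In either ion the ring is fully conjugated: every atom, including the new sp² carbon, supplies a p orbital.
Cation: 4 × 2 + 0 = 8 π electrons → 4(2), antiaromatic.
Anion: 4 × 2 + 2 = 10 π electrons → 4(2)+2, aromatic.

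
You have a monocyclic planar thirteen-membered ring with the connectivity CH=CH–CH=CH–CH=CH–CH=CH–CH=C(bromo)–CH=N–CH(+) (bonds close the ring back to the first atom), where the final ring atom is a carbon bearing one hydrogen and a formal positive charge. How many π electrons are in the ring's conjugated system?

The p orbitals form a continuous loop: the double-bond atoms are sp², each contributing one p electron; the doubly-bonded nitrogens are pyridine-type — their lone pairs lie in the ring plane, leaving one electron in the p orbital; the carbocation has an empty p orbital. The ring is fully conjugated.
Adding the contributions, 6 × 2 = 12 from the double-bond units + 0 from the CH(+) atom = 12.

12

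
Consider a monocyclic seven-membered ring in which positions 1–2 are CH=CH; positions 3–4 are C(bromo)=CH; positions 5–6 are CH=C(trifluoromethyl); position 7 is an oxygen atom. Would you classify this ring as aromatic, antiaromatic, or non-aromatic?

Antiaromatic

All ring atoms are sp² and supply a p orbital to the ring (the double-bond atoms are sp², each contributing one p electron; the oxygen donates one lone pair from its p orbital); the conjugation is uninterrupted.
Tallying contributions gives 3 × 2 = 6 from the double-bond units + 2 from the O atom = 8.
With 8 = 4·2 π electrons, Hückel's rule classifies the planar ring as antiaromatic.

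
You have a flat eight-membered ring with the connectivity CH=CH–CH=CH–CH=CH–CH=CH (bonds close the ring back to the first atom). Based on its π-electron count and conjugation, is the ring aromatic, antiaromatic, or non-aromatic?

All ring atoms are sp² and supply a p orbital to the ring (each doubly-bonded ring atom is sp² with one p-orbital electron); the conjugation is uninterrupted.
π-electron count: 4 × 2 = 8 from the 4 double-bond units.
8 is a 4n count (n = 2), so the planar conjugated ring is antiaromatic.
(This ring is cyclooctatetraene.)

Antiaromatic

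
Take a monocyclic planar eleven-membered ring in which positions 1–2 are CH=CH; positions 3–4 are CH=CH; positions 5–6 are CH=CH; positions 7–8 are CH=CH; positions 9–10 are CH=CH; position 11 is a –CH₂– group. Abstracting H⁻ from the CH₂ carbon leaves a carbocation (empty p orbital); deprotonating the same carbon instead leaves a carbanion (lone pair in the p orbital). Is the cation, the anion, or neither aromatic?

Once that carbon is sp², every ring atom has a p orbital and both ions are fully conjugated.
Cation: 5 × 2 + 0 = 10 π electrons → 4(2)+2, aromatic.
Anion: 5 × 2 + 2 = 12 π electrons → 4(3), antiaromatic.

The cation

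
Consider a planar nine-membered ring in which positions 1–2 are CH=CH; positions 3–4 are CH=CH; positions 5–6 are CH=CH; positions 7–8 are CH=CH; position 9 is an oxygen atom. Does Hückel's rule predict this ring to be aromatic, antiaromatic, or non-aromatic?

Aromatic

Every ring atom contributes a p orbital perpendicular to the ring (the double-bond atoms are sp², each contributing one p electron; the oxygen donates one lone pair from its p orbital), so the π system is cyclic and fully conjugated.
π-electron count: 4 × 2 = 8 from the double-bond units + 2 from the O atom = 10.
10 = 4(2) + 2, which satisfies Hückel's 4n+2 rule.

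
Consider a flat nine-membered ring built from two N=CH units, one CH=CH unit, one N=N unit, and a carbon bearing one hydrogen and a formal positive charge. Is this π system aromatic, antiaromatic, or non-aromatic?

Every ring atom contributes a p orbital perpendicular to the ring (the double-bond atoms are sp², each contributing one p electron; the doubly-bonded nitrogens are pyridine-type — their lone pairs lie in the ring plane, leaving one electron in the p orbital; the carbocation has an empty p orbital), so the π system is cyclic and fully conjugated.
Tallying contributions gives 4 × 2 = 8 from the double-bond units + 0 from the CH(+) atom = 8.
8 = 4(2); a planar, fully conjugated 4n system is antiaromatic.

Antiaromatic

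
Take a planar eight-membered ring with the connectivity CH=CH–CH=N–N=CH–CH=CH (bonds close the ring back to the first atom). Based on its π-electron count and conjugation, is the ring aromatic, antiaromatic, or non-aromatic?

Antiaromatic

Check conjugation: the double-bond atoms are sp², each contributing one p electron; each sp² =N– keeps its lone pair in-plane and puts one electron into the π system — every position has a p orbital, so the cyclic π system is continuous.
Adding the contributions, 4 × 2 = 8 from the 4 double-bond units.
8 is a 4n count (n = 2), so the planar conjugated ring is antiaromatic.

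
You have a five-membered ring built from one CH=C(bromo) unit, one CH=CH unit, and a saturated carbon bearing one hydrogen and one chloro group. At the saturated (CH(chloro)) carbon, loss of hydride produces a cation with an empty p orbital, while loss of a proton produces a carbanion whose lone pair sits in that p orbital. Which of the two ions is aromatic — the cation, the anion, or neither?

The anion

Once that carbon is sp², every ring atom has a p orbital and both ions are fully conjugated.
Cation: 2 × 2 + 0 = 4 π electrons → 4(1), antiaromatic.
Anion: 2 × 2 + 2 = 6 π electrons → 4(1)+2, aromatic.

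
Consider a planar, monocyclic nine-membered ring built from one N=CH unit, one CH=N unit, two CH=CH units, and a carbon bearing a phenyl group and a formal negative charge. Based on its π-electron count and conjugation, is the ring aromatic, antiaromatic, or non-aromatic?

Every ring atom contributes a p orbital perpendicular to the ring (each doubly-bonded ring atom is sp² with one p-orbital electron; the doubly-bonded nitrogens are pyridine-type — their lone pairs lie in the ring plane, leaving one electron in the p orbital; the carbanion's lone pair occupies the p orbital), so the π system is cyclic and fully conjugated.
Counting π electrons: 4 × 2 = 8 from the double-bond units + 2 from the C(phenyl)(-) atom = 10.
With 10 π electrons (n = 2), the Hückel 4n+2 condition holds.

Aromatic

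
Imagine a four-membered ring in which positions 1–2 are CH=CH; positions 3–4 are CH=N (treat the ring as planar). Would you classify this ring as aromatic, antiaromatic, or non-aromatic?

Antiaromatic

Check conjugation: each doubly-bonded ring atom is sp² with one p-orbital electron; the doubly-bonded nitrogens are pyridine-type — their lone pairs lie in the ring plane, leaving one electron in the p orbital — every position has a p orbital, so the cyclic π system is continuous.
Counting π electrons: 2 × 2 = 4 from the 2 double-bond units.
4 is a 4n count (n = 1), so the planar conjugated ring is antiaromatic.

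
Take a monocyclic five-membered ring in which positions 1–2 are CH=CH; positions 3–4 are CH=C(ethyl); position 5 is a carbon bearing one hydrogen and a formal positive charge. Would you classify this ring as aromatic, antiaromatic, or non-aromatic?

Every ring atom contributes a p orbital perpendicular to the ring (the double-bond atoms are sp², each contributing one p electron; the carbocation has an empty p orbital), so the π system is cyclic and fully conjugated.
Counting π electrons: 2 × 2 = 4 from the double-bond units + 0 from the CH(+) atom = 4.
4 = 4(1); a planar, fully conjugated 4n system is antiaromatic.

Antiaromatic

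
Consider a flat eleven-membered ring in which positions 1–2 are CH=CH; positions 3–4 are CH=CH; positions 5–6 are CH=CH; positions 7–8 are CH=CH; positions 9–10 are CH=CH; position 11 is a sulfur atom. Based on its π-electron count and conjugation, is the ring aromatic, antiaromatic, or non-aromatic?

Antiaromatic

Every ring atom contributes a p orbital perpendicular to the ring (every atom in a ring double bond is sp² and brings one electron to the p orbital; the sulfur donates one lone pair from its p orbital), so the π system is cyclic and fully conjugated.
Counting π electrons: 5 × 2 = 10 from the double-bond units + 2 from the S atom = 12.
12 is a 4n count (n = 3), so the planar conjugated ring is antiaromatic.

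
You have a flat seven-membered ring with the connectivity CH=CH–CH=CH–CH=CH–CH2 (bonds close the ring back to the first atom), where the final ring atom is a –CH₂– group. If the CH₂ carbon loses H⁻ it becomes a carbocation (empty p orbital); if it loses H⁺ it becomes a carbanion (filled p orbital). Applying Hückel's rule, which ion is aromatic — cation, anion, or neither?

Once that carbon is sp², every ring atom has a p orbital and both ions are fully conjugated.
Cation: 3 × 2 + 0 = 6 π electrons → 4(1)+2, aromatic.
Anion: 3 × 2 + 2 = 8 π electrons → 4(2), antiaromatic.

The cation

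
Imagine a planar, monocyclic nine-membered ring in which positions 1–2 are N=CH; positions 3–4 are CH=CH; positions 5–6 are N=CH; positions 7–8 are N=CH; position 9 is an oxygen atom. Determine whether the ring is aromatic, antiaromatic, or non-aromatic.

Aromatic

The p orbitals form a continuous loop: every atom in a ring double bond is sp² and brings one electron to the p orbital; each sp² =N– keeps its lone pair in-plane and puts one electron into the π system; the oxygen donates one lone pair from its p orbital. The ring is fully conjugated.
Tallying contributions gives 4 × 2 = 8 from the double-bond units + 2 from the O atom = 10.
With 10 π electrons (n = 2), the Hückel 4n+2 condition holds.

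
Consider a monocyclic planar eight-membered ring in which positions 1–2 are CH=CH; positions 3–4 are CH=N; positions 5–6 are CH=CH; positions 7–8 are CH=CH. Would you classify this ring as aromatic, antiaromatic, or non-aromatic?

All ring atoms are sp² and supply a p orbital to the ring (each doubly-bonded ring atom is sp² with one p-orbital electron; each sp² =N– keeps its lone pair in-plane and puts one electron into the π system); the conjugation is uninterrupted.
π-electron count: 4 × 2 = 8 from the 4 double-bond units.
A 4n π count (8, n = 2) in a planar conjugated ring means antiaromatic.

Antiaromatic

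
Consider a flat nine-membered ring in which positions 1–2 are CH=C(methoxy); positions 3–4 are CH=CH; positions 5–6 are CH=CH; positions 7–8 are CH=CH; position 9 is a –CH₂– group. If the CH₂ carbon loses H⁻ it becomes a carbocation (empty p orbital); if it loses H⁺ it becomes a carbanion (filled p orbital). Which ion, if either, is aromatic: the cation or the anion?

The anion

Both ions have a continuous loop of p orbitals — each ring atom is sp².
Cation: 4 × 2 + 0 = 8 π electrons → 4(2), antiaromatic.
Anion: 4 × 2 + 2 = 10 π electrons → 4(2)+2, aromatic.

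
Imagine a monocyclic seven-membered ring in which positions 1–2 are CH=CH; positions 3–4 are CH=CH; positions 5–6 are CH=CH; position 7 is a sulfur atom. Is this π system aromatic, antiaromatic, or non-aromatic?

Antiaromatic

Check conjugation: each doubly-bonded ring atom is sp² with one p-orbital electron; the sulfur donates one lone pair from its p orbital — every position has a p orbital, so the cyclic π system is continuous.
π-electron count: 3 × 2 = 6 from the double-bond units + 2 from the S atom = 8.
A 4n π count (8, n = 2) in a planar conjugated ring means antiaromatic.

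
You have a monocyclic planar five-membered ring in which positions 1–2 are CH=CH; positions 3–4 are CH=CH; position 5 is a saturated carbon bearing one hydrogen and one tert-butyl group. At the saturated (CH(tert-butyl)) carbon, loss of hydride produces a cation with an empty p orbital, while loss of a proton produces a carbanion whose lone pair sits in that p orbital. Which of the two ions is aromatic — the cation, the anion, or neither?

In either ion the ring is fully conjugated: every atom, including the new sp² carbon, supplies a p orbital.
Cation: 2 × 2 + 0 = 4 π electrons → 4(1), antiaromatic.
Anion: 2 × 2 + 2 = 6 π electrons → 4(1)+2, aromatic.

The anion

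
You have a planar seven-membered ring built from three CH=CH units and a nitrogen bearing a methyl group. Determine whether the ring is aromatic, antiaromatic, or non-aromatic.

All ring atoms are sp² and supply a p orbital to the ring (the double-bond atoms are sp², each contributing one p electron; the pyrrole-type nitrogen donates its lone pair from the p orbital); the conjugation is uninterrupted.
Adding the contributions, 3 × 2 = 6 from the double-bond units + 2 from the N(methyl) atom = 8.
A 4n π count (8, n = 2) in a planar conjugated ring means antiaromatic.

Antiaromatic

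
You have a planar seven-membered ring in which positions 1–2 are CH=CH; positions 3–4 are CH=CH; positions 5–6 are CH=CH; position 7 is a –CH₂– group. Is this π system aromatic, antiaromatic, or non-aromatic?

At the CH2 position, the tetrahedral CH₂ carbon is sp³ and has no p orbital in the ring π system; the ring's p-orbital overlap is broken there.
Hückel's rule only applies to fully conjugated rings, so this one is simply non-aromatic.

Non-aromatic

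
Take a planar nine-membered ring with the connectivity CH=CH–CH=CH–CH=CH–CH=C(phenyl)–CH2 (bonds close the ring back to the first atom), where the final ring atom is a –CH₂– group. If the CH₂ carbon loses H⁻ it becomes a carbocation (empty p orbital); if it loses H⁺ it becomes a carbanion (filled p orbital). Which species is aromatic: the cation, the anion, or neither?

In both ions every ring atom is sp² and contributes a p orbital, so both rings are fully conjugated.
Cation: 4 × 2 + 0 = 8 π electrons → 4(2), antiaromatic.
Anion: 4 × 2 + 2 = 10 π electrons → 4(2)+2, aromatic.

The anion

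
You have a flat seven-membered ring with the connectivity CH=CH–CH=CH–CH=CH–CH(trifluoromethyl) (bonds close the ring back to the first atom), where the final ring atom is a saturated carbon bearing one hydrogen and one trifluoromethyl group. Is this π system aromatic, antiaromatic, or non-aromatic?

Because that saturated carbon is sp³ and has no p orbital in the ring π system at the CH(trifluoromethyl) position, the π system cannot extend all the way around the ring.
Without a continuous loop of overlapping p orbitals the Hückel electron count never comes into play.

Non-aromatic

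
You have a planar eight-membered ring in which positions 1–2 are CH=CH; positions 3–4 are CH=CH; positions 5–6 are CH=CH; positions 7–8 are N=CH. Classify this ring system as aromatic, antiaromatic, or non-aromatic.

Every ring atom contributes a p orbital perpendicular to the ring (the double-bond atoms are sp², each contributing one p electron; the doubly-bonded nitrogens are pyridine-type — their lone pairs lie in the ring plane, leaving one electron in the p orbital), so the π system is cyclic and fully conjugated.
π-electron count: 4 × 2 = 8 from the 4 double-bond units.
8 = 4(2); a planar, fully conjugated 4n system is antiaromatic.

Antiaromatic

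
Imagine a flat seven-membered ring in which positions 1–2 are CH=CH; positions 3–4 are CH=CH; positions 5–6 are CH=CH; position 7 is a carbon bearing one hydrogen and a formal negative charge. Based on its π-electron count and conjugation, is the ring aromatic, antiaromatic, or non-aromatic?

Antiaromatic

Every ring atom contributes a p orbital perpendicular to the ring (every atom in a ring double bond is sp² and brings one electron to the p orbital; the carbanion's lone pair occupies the p orbital), so the π system is cyclic and fully conjugated.
Counting π electrons: 3 × 2 = 6 from the double-bond units + 2 from the CH(-) atom = 8.
A 4n π count (8, n = 2) in a planar conjugated ring means antiaromatic.
This is the cycloheptatrienyl anion.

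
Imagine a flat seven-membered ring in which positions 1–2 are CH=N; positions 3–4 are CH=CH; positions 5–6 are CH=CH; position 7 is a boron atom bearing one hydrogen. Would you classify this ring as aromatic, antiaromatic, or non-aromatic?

Aromatic

The p orbitals form a continuous loop: each doubly-bonded ring atom is sp² with one p-orbital electron; the doubly-bonded nitrogens are pyridine-type — their lone pairs lie in the ring plane, leaving one electron in the p orbital; the boron has an empty p orbital. The ring is fully conjugated.
π-electron count: 3 × 2 = 6 from the double-bond units + 0 from the BH atom = 6.
That gives a 4n+2 count (6, n = 1).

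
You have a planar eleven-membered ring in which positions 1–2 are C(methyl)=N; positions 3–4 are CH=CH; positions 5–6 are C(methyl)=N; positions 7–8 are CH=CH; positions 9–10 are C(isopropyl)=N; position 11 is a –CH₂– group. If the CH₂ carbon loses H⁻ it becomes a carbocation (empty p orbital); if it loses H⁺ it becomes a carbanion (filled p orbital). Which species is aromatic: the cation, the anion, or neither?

In either ion the ring is fully conjugated: every atom, including the new sp² carbon, supplies a p orbital.
Cation: 5 × 2 + 0 = 10 π electrons → 4(2)+2, aromatic.
Anion: 5 × 2 + 2 = 12 π electrons → 4(3), antiaromatic.

The cation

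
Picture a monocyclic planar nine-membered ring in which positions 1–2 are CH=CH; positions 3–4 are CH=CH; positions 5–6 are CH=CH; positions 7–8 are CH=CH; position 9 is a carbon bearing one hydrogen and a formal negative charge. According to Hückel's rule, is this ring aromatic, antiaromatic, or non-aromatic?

Aromatic

All ring atoms are sp² and supply a p orbital to the ring (each doubly-bonded ring atom is sp² with one p-orbital electron; the carbanion's lone pair occupies the p orbital); the conjugation is uninterrupted.
Counting π electrons: 4 × 2 = 8 from the double-bond units + 2 from the CH(-) atom = 10.
10 = 4(2) + 2, which satisfies Hückel's 4n+2 rule.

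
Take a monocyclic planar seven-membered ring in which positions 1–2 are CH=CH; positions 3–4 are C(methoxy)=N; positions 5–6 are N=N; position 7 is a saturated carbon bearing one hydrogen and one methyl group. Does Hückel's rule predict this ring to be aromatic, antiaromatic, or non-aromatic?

At the CH(methyl) position, that saturated carbon is sp³ and has no p orbital in the ring π system; the ring's p-orbital overlap is broken there.
Without a continuous loop of overlapping p orbitals the Hückel electron count never comes into play.

Non-aromatic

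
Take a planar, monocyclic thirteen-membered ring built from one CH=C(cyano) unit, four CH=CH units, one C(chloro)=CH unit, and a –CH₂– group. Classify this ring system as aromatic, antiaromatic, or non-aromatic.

Non-aromatic

The CH2 carbon is saturated: the tetrahedral CH₂ carbon is sp³ and has no p orbital in the ring π system. Conjugation is not continuous around the ring.
A ring that is not fully conjugated cannot be aromatic or antiaromatic regardless of its π-electron count.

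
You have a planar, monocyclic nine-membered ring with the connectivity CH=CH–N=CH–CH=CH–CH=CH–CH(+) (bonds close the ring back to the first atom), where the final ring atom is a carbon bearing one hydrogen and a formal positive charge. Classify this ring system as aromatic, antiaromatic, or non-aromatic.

Antiaromatic

The p orbitals form a continuous loop: each doubly-bonded ring atom is sp² with one p-orbital electron; the doubly-bonded nitrogens are pyridine-type — their lone pairs lie in the ring plane, leaving one electron in the p orbital; the carbocation has an empty p orbital. The ring is fully conjugated.
π-electron count: 4 × 2 = 8 from the double-bond units + 0 from the CH(+) atom = 8.
8 = 4(2); a planar, fully conjugated 4n system is antiaromatic.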